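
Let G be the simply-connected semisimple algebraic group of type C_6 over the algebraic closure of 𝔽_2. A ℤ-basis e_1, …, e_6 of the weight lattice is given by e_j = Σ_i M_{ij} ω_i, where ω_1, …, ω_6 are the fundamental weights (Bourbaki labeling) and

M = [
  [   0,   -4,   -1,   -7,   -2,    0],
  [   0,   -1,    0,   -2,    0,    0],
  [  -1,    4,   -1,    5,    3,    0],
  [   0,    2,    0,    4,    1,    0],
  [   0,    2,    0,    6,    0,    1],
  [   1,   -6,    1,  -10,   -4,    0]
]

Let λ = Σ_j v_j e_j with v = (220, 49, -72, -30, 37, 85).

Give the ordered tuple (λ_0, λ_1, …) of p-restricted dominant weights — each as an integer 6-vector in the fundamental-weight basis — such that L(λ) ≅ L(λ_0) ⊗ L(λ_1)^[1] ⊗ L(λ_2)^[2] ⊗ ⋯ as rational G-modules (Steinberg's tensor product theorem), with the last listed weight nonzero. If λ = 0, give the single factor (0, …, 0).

Converting to the ω-basis (c_i = row i of M dotted with v = (220, 49, -72, -30, 37, 85)):
  c_1 = 0·220 + (-4)·(49) + (-1)·(-72) + (-7)·(-30) + (-2)·(37) + 0·85 = 12
  c_2 = 0·220 + (-1)·(49) + (0)·(-72) + (-2)·(-30) + 0·37 + 0·85 = 11
  c_3 = (-1)·(220) + 4·49 + (-1)·(-72) + (5)·(-30) + 3·37 + 0·85 = 9
  c_4 = 0·220 + 2·49 + (0)·(-72) + (4)·(-30) + 1·37 + 0·85 = 15
  c_5 = 0·220 + 2·49 + (0)·(-72) + (6)·(-30) + 0·37 + 1·85 = 3
  c_6 = 1·220 + (-6)·(49) + (1)·(-72) + (-10)·(-30) + (-4)·(37) + 0·85 = 6
p = 2; digits c_i = Σ_j d_{ij}·2^j, 0 ≤ d_{ij} < 2:
  c_1 = 12 = 0·2^0 + 0·2^1 + 1·2^2 + 1·2^3
  c_2 = 11 = 1·2^0 + 1·2^1 + 0·2^2 + 1·2^3
  c_3 = 9 = 1·2^0 + 0·2^1 + 0·2^2 + 1·2^3
  c_4 = 15 = 1·2^0 + 1·2^1 + 1·2^2 + 1·2^3
  c_5 = 3 = 1·2^0 + 1·2^1
  c_6 = 6 = 0·2^0 + 1·2^1 + 1·2^2
Factor λ_0 = (0, 1, 1, 1, 1, 0)
Factor λ_1 = (0, 1, 0, 1, 1, 1)
Factor λ_2 = (1, 0, 0, 1, 0, 1)
Factor λ_3 = (1, 1, 1, 1, 0, 0)

((0, 1, 1, 1, 1, 0), (0, 1, 0, 1, 1, 1), (1, 0, 0, 1, 0, 1), (1, 1, 1, 1, 0, 0))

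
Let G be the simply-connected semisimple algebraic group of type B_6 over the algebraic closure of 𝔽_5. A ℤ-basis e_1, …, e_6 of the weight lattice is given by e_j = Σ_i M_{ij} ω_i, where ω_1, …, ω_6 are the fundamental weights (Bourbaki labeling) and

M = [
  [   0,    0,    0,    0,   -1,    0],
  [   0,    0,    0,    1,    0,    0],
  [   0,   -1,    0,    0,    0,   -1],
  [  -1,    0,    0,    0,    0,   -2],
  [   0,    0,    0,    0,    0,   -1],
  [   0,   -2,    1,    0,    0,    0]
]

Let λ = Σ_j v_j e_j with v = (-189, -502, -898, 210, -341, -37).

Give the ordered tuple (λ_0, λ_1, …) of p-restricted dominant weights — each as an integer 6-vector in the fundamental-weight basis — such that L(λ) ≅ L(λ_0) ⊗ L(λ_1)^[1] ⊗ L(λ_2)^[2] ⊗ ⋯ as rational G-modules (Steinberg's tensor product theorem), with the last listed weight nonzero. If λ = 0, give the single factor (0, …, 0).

ω-coordinates c = M·v, v = (-189, -502, -898, 210, -341, -37):
  c_1 = (0)·(-189) + (0)·(-502) + (0)·(-898) + 0·210 + (-1)·(-341) + (0)·(-37) = 341
  c_2 = (0)·(-189) + (0)·(-502) + (0)·(-898) + 1·210 + (0)·(-341) + (0)·(-37) = 210
  c_3 = (0)·(-189) + (-1)·(-502) + (0)·(-898) + 0·210 + (0)·(-341) + (-1)·(-37) = 539
  c_4 = (-1)·(-189) + (0)·(-502) + (0)·(-898) + 0·210 + (0)·(-341) + (-2)·(-37) = 263
  c_5 = (0)·(-189) + (0)·(-502) + (0)·(-898) + 0·210 + (0)·(-341) + (-1)·(-37) = 37
  c_6 = (0)·(-189) + (-2)·(-502) + (1)·(-898) + 0·210 + (0)·(-341) + (0)·(-37) = 106
p = 5; digits c_i = Σ_j d_{ij}·5^j, 0 ≤ d_{ij} < 5:
  c_1 = 341 = 1·5^0 + 3·5^1 + 3·5^2 + 2·5^3
  c_2 = 210 = 0·5^0 + 2·5^1 + 3·5^2 + 1·5^3
  c_3 = 539 = 4·5^0 + 2·5^1 + 1·5^2 + 4·5^3
  c_4 = 263 = 3·5^0 + 2·5^1 + 0·5^2 + 2·5^3
  c_5 = 37 = 2·5^0 + 2·5^1 + 1·5^2
  c_6 = 106 = 1·5^0 + 1·5^1 + 4·5^2
p-restricted factor λ_0 = (1, 0, 4, 3, 2, 1)
p-restricted factor λ_1 = (3, 2, 2, 2, 2, 1)
p-restricted factor λ_2 = (3, 3, 1, 0, 1, 4)
p-restricted factor λ_3 = (2, 1, 4, 2, 0, 0)

((1, 0, 4, 3, 2, 1), (3, 2, 2, 2, 2, 1), (3, 3, 1, 0, 1, 4), (2, 1, 4, 2, 0, 0))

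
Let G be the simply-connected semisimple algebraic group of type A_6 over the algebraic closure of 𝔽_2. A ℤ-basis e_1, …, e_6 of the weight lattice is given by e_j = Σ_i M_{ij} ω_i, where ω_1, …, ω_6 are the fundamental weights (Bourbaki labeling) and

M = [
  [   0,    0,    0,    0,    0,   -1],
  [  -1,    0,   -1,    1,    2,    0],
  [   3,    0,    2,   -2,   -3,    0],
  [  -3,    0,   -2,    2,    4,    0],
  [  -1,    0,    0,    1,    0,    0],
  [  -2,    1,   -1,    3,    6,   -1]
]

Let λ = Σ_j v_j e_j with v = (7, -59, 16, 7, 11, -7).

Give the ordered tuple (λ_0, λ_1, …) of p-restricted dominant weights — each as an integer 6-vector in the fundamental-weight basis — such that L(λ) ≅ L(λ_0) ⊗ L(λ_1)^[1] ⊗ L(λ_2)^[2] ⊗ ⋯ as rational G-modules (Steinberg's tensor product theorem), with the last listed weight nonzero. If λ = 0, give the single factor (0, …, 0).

((1, 0, 0, 1, 0, 1), (1, 1, 1, 0, 0, 0), (1, 1, 1, 1, 0, 1))

Change of basis e → ω: c = M·v where v = (7, -59, 16, 7, 11, -7):
  c_1 = 0·7 + (0)·(-59) + 0·16 + 0·7 + 0·11 + (-1)·(-7) = 7
  c_2 = (-1)·(7) + (0)·(-59) + (-1)·(16) + 1·7 + 2·11 + (0)·(-7) = 6
  c_3 = 3·7 + (0)·(-59) + 2·16 + (-2)·(7) + (-3)·(11) + (0)·(-7) = 6
  c_4 = (-3)·(7) + (0)·(-59) + (-2)·(16) + 2·7 + 4·11 + (0)·(-7) = 5
  c_5 = (-1)·(7) + (0)·(-59) + 0·16 + 1·7 + 0·11 + (0)·(-7) = 0
  c_6 = (-2)·(7) + (1)·(-59) + (-1)·(16) + 3·7 + 6·11 + (-1)·(-7) = 5
Expand coordinatewise in base 2:
  c_1 = 7 = 1·2^0 + 1·2^1 + 1·2^2
  c_2 = 6 = 0·2^0 + 1·2^1 + 1·2^2
  c_3 = 6 = 0·2^0 + 1·2^1 + 1·2^2
  c_4 = 5 = 1·2^0 + 0·2^1 + 1·2^2
  c_5 = 0
  c_6 = 5 = 1·2^0 + 0·2^1 + 1·2^2
Factor λ_0 = (1, 0, 0, 1, 0, 1)
Factor λ_1 = (1, 1, 1, 0, 0, 0)
Factor λ_2 = (1, 1, 1, 1, 0, 1)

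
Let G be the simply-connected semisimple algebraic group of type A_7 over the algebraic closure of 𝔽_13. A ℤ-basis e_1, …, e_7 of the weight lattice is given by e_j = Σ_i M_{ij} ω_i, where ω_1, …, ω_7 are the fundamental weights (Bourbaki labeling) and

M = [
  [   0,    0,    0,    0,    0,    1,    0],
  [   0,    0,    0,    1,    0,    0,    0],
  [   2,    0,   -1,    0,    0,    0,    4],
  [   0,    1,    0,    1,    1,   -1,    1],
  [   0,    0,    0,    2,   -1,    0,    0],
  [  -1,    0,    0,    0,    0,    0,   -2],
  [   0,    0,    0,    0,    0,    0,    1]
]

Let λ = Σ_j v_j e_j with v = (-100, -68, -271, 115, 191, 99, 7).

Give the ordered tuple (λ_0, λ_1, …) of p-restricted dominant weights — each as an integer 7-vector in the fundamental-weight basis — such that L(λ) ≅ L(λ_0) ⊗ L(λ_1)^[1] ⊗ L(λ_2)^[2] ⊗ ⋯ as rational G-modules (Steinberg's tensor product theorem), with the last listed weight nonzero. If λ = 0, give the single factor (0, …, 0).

((8, 11, 8, 3, 0, 8, 7), (7, 8, 7, 11, 3, 6, 0))

Change of basis e → ω: c = M·v where v = (-100, -68, -271, 115, 191, 99, 7):
  c_1 = (0)·(-100) + (0)·(-68) + (0)·(-271) + 0·115 + 0·191 + 1·99 + 0·7 = 99
  c_2 = (0)·(-100) + (0)·(-68) + (0)·(-271) + 1·115 + 0·191 + 0·99 + 0·7 = 115
  c_3 = (2)·(-100) + (0)·(-68) + (-1)·(-271) + 0·115 + 0·191 + 0·99 + 4·7 = 99
  c_4 = (0)·(-100) + (1)·(-68) + (0)·(-271) + 1·115 + 1·191 + (-1)·(99) + 1·7 = 146
  c_5 = (0)·(-100) + (0)·(-68) + (0)·(-271) + 2·115 + (-1)·(191) + 0·99 + 0·7 = 39
  c_6 = (-1)·(-100) + (0)·(-68) + (0)·(-271) + 0·115 + 0·191 + 0·99 + (-2)·(7) = 86
  c_7 = (0)·(-100) + (0)·(-68) + (0)·(-271) + 0·115 + 0·191 + 0·99 + 1·7 = 7
Expand coordinatewise in base 13:
  c_1 = 99 = 8·13^0 + 7·13^1
  c_2 = 115 = 11·13^0 + 8·13^1
  c_3 = 99 = 8·13^0 + 7·13^1
  c_4 = 146 = 3·13^0 + 11·13^1
  c_5 = 39 = 0·13^0 + 3·13^1
  c_6 = 86 = 8·13^0 + 6·13^1
  c_7 = 7 = 7·13^0
Factor λ_0 = (8, 11, 8, 3, 0, 8, 7)
Factor λ_1 = (7, 8, 7, 11, 3, 6, 0)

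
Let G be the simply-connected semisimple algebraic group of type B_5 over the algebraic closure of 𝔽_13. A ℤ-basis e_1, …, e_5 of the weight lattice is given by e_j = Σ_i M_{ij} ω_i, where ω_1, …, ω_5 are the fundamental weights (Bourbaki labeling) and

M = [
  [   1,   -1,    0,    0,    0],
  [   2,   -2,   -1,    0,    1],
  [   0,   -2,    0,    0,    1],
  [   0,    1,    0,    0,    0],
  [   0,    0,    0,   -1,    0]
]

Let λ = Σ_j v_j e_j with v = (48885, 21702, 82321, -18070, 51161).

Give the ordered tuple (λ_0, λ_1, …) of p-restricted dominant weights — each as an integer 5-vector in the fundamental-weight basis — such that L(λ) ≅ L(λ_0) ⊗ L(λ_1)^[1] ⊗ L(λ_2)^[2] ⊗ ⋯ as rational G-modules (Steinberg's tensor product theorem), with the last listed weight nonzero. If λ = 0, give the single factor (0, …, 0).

Compute c_i = Σ_j M_{ij} v_j with v = (48885, 21702, 82321, -18070, 51161):
  c_1 = (1)·(48885) + (-1)·(21702) + (0)·(82321) + (0)·(-18070) + (0)·(51161) = 27183
  c_2 = (2)·(48885) + (-2)·(21702) + (-1)·(82321) + (0)·(-18070) + (1)·(51161) = 23206
  c_3 = (0)·(48885) + (-2)·(21702) + (0)·(82321) + (0)·(-18070) + (1)·(51161) = 7757
  c_4 = (0)·(48885) + (1)·(21702) + (0)·(82321) + (0)·(-18070) + (0)·(51161) = 21702
  c_5 = (0)·(48885) + (0)·(21702) + (0)·(82321) + (-1)·(-18070) + (0)·(51161) = 18070
Writing each c_i in base p = 13:
  c_1 = 27183 = 0·13^0 + 11·13^1 + 4·13^2 + 12·13^3
  c_2 = 23206 = 1·13^0 + 4·13^1 + 7·13^2 + 10·13^3
  c_3 = 7757 = 9·13^0 + 11·13^1 + 6·13^2 + 3·13^3
  c_4 = 21702 = 5·13^0 + 5·13^1 + 11·13^2 + 9·13^3
  c_5 = 18070 = 0·13^0 + 12·13^1 + 2·13^2 + 8·13^3
λ_0 = (0, 1, 9, 5, 0)
λ_1 = (11, 4, 11, 5, 12)
λ_2 = (4, 7, 6, 11, 2)
λ_3 = (12, 10, 3, 9, 8)

((0, 1, 9, 5, 0), (11, 4, 11, 5, 12), (4, 7, 6, 11, 2), (12, 10, 3, 9, 8))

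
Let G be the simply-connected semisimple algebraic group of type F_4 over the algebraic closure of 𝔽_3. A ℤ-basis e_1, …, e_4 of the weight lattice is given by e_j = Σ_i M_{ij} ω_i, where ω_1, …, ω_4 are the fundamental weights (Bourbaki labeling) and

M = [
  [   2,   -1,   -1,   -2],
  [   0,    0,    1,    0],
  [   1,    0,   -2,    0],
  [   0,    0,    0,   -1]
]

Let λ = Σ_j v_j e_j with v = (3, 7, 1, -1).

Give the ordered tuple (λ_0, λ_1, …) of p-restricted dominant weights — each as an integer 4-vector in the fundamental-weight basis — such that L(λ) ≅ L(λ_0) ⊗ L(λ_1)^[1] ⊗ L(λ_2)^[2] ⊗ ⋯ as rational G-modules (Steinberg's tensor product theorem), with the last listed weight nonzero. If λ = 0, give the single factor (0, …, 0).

Compute c_i = Σ_j M_{ij} v_j with v = (3, 7, 1, -1):
  c_1 = (2)·(3) + (-1)·(7) + (-1)·(1) + (-2)·(-1) = 0
  c_2 = (0)·(3) + (0)·(7) + (1)·(1) + (0)·(-1) = 1
  c_3 = (1)·(3) + (0)·(7) + (-2)·(1) + (0)·(-1) = 1
  c_4 = (0)·(3) + (0)·(7) + (0)·(1) + (-1)·(-1) = 1
Writing each c_i in base p = 3:
  c_1 = 0
  c_2 = 1 = 1·3^0
  c_3 = 1 = 1·3^0
  c_4 = 1 = 1·3^0
λ_0 = (0, 1, 1, 1)

((0, 1, 1, 1),)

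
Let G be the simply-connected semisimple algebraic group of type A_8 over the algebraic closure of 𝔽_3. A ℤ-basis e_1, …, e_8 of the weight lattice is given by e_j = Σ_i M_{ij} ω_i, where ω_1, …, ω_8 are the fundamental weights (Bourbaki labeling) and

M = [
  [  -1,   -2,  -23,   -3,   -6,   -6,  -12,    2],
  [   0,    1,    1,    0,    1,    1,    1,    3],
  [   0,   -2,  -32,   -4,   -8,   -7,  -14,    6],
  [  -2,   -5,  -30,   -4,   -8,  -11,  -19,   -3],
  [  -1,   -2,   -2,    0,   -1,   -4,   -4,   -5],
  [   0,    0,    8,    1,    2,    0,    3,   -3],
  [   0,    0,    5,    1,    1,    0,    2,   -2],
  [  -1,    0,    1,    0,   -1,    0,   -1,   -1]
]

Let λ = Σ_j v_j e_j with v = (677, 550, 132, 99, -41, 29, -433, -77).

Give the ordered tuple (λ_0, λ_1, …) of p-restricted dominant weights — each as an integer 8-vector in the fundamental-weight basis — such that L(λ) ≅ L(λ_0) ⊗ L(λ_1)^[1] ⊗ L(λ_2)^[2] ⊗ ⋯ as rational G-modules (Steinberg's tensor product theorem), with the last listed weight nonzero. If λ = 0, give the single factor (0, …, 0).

((1, 0, 2, 1, 1, 2, 0, 0), (1, 2, 1, 2, 0, 1, 2, 2))

In the fundamental-weight basis, λ has coordinates c = M·v (v = (677, 550, 132, 99, -41, 29, -433, -77)):
  c_1 = (-1)·(677) + (-2)·(550) + (-23)·(132) + (-3)·(99) + (-6)·(-41) + (-6)·(29) + (-12)·(-433) + (2)·(-77) = 4
  c_2 = 0·677 + 1·550 + 1·132 + 0·99 + (1)·(-41) + 1·29 + (1)·(-433) + (3)·(-77) = 6
  c_3 = 0·677 + (-2)·(550) + (-32)·(132) + (-4)·(99) + (-8)·(-41) + (-7)·(29) + (-14)·(-433) + (6)·(-77) = 5
  c_4 = (-2)·(677) + (-5)·(550) + (-30)·(132) + (-4)·(99) + (-8)·(-41) + (-11)·(29) + (-19)·(-433) + (-3)·(-77) = 7
  c_5 = (-1)·(677) + (-2)·(550) + (-2)·(132) + 0·99 + (-1)·(-41) + (-4)·(29) + (-4)·(-433) + (-5)·(-77) = 1
  c_6 = 0·677 + 0·550 + 8·132 + 1·99 + (2)·(-41) + 0·29 + (3)·(-433) + (-3)·(-77) = 5
  c_7 = 0·677 + 0·550 + 5·132 + 1·99 + (1)·(-41) + 0·29 + (2)·(-433) + (-2)·(-77) = 6
  c_8 = (-1)·(677) + 0·550 + 1·132 + 0·99 + (-1)·(-41) + 0·29 + (-1)·(-433) + (-1)·(-77) = 6
p = 3; digits c_i = Σ_j d_{ij}·3^j, 0 ≤ d_{ij} < 3:
  c_1 = 4 = 1·3^0 + 1·3^1
  c_2 = 6 = 0·3^0 + 2·3^1
  c_3 = 5 = 2·3^0 + 1·3^1
  c_4 = 7 = 1·3^0 + 2·3^1
  c_5 = 1 = 1·3^0
  c_6 = 5 = 2·3^0 + 1·3^1
  c_7 = 6 = 0·3^0 + 2·3^1
  c_8 = 6 = 0·3^0 + 2·3^1
λ_0 = (1, 0, 2, 1, 1, 2, 0, 0)
λ_1 = (1, 2, 1, 2, 0, 1, 2, 2)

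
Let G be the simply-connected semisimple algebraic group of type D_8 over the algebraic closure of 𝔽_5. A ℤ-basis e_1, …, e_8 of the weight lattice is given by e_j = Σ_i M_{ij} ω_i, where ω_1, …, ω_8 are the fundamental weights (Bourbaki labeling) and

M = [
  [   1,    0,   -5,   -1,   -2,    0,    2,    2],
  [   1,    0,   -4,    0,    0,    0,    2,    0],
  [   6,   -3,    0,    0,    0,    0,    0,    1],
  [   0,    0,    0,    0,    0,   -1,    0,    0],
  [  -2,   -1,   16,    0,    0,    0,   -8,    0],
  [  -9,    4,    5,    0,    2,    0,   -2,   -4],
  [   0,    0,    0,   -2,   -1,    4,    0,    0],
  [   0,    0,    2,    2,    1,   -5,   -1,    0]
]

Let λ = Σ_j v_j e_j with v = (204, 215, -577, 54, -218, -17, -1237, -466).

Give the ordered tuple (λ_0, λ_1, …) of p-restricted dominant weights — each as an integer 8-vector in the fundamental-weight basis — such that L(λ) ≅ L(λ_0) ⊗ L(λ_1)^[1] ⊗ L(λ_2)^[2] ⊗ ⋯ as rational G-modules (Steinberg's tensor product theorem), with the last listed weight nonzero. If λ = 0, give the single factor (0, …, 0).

((0, 3, 3, 2, 1, 1, 2, 3), (3, 2, 2, 3, 3, 3, 3, 1), (2, 1, 4, 0, 1, 1, 1, 2))

Converting to the ω-basis (c_i = row i of M dotted with v = (204, 215, -577, 54, -218, -17, -1237, -466)):
  c_1 = (1)·(204) + (0)·(215) + (-5)·(-577) + (-1)·(54) + (-2)·(-218) + (0)·(-17) + (2)·(-1237) + (2)·(-466) = 65
  c_2 = (1)·(204) + (0)·(215) + (-4)·(-577) + (0)·(54) + (0)·(-218) + (0)·(-17) + (2)·(-1237) + (0)·(-466) = 38
  c_3 = (6)·(204) + (-3)·(215) + (0)·(-577) + (0)·(54) + (0)·(-218) + (0)·(-17) + (0)·(-1237) + (1)·(-466) = 113
  c_4 = (0)·(204) + (0)·(215) + (0)·(-577) + (0)·(54) + (0)·(-218) + (-1)·(-17) + (0)·(-1237) + (0)·(-466) = 17
  c_5 = (-2)·(204) + (-1)·(215) + (16)·(-577) + (0)·(54) + (0)·(-218) + (0)·(-17) + (-8)·(-1237) + (0)·(-466) = 41
  c_6 = (-9)·(204) + (4)·(215) + (5)·(-577) + (0)·(54) + (2)·(-218) + (0)·(-17) + (-2)·(-1237) + (-4)·(-466) = 41
  c_7 = (0)·(204) + (0)·(215) + (0)·(-577) + (-2)·(54) + (-1)·(-218) + (4)·(-17) + (0)·(-1237) + (0)·(-466) = 42
  c_8 = (0)·(204) + (0)·(215) + (2)·(-577) + (2)·(54) + (1)·(-218) + (-5)·(-17) + (-1)·(-1237) + (0)·(-466) = 58
Writing each c_i in base p = 5:
  c_1 = 65 = 0·5^0 + 3·5^1 + 2·5^2
  c_2 = 38 = 3·5^0 + 2·5^1 + 1·5^2
  c_3 = 113 = 3·5^0 + 2·5^1 + 4·5^2
  c_4 = 17 = 2·5^0 + 3·5^1
  c_5 = 41 = 1·5^0 + 3·5^1 + 1·5^2
  c_6 = 41 = 1·5^0 + 3·5^1 + 1·5^2
  c_7 = 42 = 2·5^0 + 3·5^1 + 1·5^2
  c_8 = 58 = 3·5^0 + 1·5^1 + 2·5^2
p-restricted factor λ_0 = (0, 3, 3, 2, 1, 1, 2, 3)
p-restricted factor λ_1 = (3, 2, 2, 3, 3, 3, 3, 1)
p-restricted factor λ_2 = (2, 1, 4, 0, 1, 1, 1, 2)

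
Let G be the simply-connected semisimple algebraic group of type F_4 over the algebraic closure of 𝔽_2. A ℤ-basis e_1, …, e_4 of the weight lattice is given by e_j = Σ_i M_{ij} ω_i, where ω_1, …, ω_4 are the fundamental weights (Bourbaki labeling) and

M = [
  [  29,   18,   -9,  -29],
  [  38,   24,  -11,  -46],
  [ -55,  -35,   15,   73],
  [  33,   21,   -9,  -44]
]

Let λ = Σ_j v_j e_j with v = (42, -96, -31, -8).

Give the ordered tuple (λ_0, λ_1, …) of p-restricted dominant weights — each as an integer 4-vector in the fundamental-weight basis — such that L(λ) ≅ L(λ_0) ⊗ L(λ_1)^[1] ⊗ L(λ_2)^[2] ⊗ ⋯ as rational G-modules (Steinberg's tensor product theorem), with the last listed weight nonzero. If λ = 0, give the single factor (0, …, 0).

((1, 1, 1, 1),)

Converting to the ω-basis (c_i = row i of M dotted with v = (42, -96, -31, -8)):
  c_1 = 29*42 + 18*-96 + -9*-31 + -29*-8 = 1
  c_2 = 38*42 + 24*-96 + -11*-31 + -46*-8 = 1
  c_3 = -55*42 + -35*-96 + 15*-31 + 73*-8 = 1
  c_4 = 33*42 + 21*-96 + -9*-31 + -44*-8 = 1
p = 2; digits c_i = Σ_j d_{ij}·2^j, 0 ≤ d_{ij} < 2:
  c_1 = 1 = 1·2^0
  c_2 = 1 = 1·2^0
  c_3 = 1 = 1·2^0
  c_4 = 1 = 1·2^0
p-restricted factor λ_0 = (1, 1, 1, 1)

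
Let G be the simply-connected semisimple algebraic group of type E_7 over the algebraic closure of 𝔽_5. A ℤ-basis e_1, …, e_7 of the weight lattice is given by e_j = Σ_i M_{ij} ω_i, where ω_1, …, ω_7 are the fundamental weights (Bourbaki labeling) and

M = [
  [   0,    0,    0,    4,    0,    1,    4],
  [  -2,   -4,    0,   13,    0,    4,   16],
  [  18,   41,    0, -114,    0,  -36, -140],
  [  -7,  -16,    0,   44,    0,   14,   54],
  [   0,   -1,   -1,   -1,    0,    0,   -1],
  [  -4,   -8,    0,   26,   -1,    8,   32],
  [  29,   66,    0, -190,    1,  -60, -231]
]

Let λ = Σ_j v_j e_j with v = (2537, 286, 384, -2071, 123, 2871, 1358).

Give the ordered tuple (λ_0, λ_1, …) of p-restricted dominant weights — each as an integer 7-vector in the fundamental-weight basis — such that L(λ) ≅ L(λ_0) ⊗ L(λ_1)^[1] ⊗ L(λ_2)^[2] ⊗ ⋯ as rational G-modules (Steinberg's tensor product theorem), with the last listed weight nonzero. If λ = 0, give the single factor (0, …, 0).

((4, 1, 0, 2, 3, 4, 4), (3, 4, 2, 3, 3, 3, 0), (0, 2, 0, 2, 1, 0, 4))

Converting to the ω-basis (c_i = row i of M dotted with v = (2537, 286, 384, -2071, 123, 2871, 1358)):
  c_1 = 0*2537 + 0*286 + 0*384 + 4*-2071 + 0*123 + 1*2871 + 4*1358 = 19
  c_2 = -2*2537 + -4*286 + 0*384 + 13*-2071 + 0*123 + 4*2871 + 16*1358 = 71
  c_3 = 18*2537 + 41*286 + 0*384 + -114*-2071 + 0*123 + -36*2871 + -140*1358 = 10
  c_4 = -7*2537 + -16*286 + 0*384 + 44*-2071 + 0*123 + 14*2871 + 54*1358 = 67
  c_5 = 0*2537 + -1*286 + -1*384 + -1*-2071 + 0*123 + 0*2871 + -1*1358 = 43
  c_6 = -4*2537 + -8*286 + 0*384 + 26*-2071 + -1*123 + 8*2871 + 32*1358 = 19
  c_7 = 29*2537 + 66*286 + 0*384 + -190*-2071 + 1*123 + -60*2871 + -231*1358 = 104
Writing each c_i in base p = 5:
  c_1 = 19 = 4·5^0 + 3·5^1
  c_2 = 71 = 1·5^0 + 4·5^1 + 2·5^2
  c_3 = 10 = 0·5^0 + 2·5^1
  c_4 = 67 = 2·5^0 + 3·5^1 + 2·5^2
  c_5 = 43 = 3·5^0 + 3·5^1 + 1·5^2
  c_6 = 19 = 4·5^0 + 3·5^1
  c_7 = 104 = 4·5^0 + 0·5^1 + 4·5^2
λ_0 = (4, 1, 0, 2, 3, 4, 4)
λ_1 = (3, 4, 2, 3, 3, 3, 0)
λ_2 = (0, 2, 0, 2, 1, 0, 4)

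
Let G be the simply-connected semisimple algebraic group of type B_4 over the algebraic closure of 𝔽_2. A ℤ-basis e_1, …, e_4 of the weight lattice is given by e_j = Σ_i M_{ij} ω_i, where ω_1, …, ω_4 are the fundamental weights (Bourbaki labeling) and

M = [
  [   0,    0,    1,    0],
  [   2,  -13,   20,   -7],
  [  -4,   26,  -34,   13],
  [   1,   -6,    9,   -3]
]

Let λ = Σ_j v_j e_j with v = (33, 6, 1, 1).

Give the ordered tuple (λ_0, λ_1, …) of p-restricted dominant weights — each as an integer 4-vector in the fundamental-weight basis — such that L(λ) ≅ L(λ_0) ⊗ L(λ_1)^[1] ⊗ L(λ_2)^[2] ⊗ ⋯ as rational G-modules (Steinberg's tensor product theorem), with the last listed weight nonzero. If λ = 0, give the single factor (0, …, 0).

ω-coordinates c = M·v, v = (33, 6, 1, 1):
  c_1 = (0)·(33) + (0)·(6) + (1)·(1) + (0)·(1) = 1
  c_2 = (2)·(33) + (-13)·(6) + (20)·(1) + (-7)·(1) = 1
  c_3 = (-4)·(33) + (26)·(6) + (-34)·(1) + (13)·(1) = 3
  c_4 = (1)·(33) + (-6)·(6) + (9)·(1) + (-3)·(1) = 3
p = 2; digits c_i = Σ_j d_{ij}·2^j, 0 ≤ d_{ij} < 2:
  c_1 = 1 = 1·2^0
  c_2 = 1 = 1·2^0
  c_3 = 3 = 1·2^0 + 1·2^1
  c_4 = 3 = 1·2^0 + 1·2^1
p-restricted factor λ_0 = (1, 1, 1, 1)
p-restricted factor λ_1 = (0, 0, 1, 1)

((1, 1, 1, 1), (0, 0, 1, 1))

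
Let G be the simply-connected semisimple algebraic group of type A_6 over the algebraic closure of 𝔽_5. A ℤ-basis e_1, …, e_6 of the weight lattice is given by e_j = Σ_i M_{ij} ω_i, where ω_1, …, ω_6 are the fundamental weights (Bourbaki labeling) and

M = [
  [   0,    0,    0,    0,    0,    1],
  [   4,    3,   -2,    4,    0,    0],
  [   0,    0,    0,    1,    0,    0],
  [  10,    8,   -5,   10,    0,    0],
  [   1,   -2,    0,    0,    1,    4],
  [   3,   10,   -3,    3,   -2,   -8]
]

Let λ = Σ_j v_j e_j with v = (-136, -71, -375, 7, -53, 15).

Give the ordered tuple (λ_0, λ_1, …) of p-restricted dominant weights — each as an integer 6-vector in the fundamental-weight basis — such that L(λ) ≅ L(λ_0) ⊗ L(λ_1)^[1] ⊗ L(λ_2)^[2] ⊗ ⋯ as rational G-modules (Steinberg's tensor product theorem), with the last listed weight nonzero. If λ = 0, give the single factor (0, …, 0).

((0, 1, 2, 2, 3, 4), (3, 4, 1, 3, 2, 2))

Change of basis e → ω: c = M·v where v = (-136, -71, -375, 7, -53, 15):
  c_1 = (0)·(-136) + (0)·(-71) + (0)·(-375) + 0·7 + (0)·(-53) + 1·15 = 15
  c_2 = (4)·(-136) + (3)·(-71) + (-2)·(-375) + 4·7 + (0)·(-53) + 0·15 = 21
  c_3 = (0)·(-136) + (0)·(-71) + (0)·(-375) + 1·7 + (0)·(-53) + 0·15 = 7
  c_4 = (10)·(-136) + (8)·(-71) + (-5)·(-375) + 10·7 + (0)·(-53) + 0·15 = 17
  c_5 = (1)·(-136) + (-2)·(-71) + (0)·(-375) + 0·7 + (1)·(-53) + 4·15 = 13
  c_6 = (3)·(-136) + (10)·(-71) + (-3)·(-375) + 3·7 + (-2)·(-53) + (-8)·(15) = 14
Base-5 expansion of each c_i:
  c_1 = 15 = 0·5^0 + 3·5^1
  c_2 = 21 = 1·5^0 + 4·5^1
  c_3 = 7 = 2·5^0 + 1·5^1
  c_4 = 17 = 2·5^0 + 3·5^1
  c_5 = 13 = 3·5^0 + 2·5^1
  c_6 = 14 = 4·5^0 + 2·5^1
p-restricted factor λ_0 = (0, 1, 2, 2, 3, 4)
p-restricted factor λ_1 = (3, 4, 1, 3, 2, 2)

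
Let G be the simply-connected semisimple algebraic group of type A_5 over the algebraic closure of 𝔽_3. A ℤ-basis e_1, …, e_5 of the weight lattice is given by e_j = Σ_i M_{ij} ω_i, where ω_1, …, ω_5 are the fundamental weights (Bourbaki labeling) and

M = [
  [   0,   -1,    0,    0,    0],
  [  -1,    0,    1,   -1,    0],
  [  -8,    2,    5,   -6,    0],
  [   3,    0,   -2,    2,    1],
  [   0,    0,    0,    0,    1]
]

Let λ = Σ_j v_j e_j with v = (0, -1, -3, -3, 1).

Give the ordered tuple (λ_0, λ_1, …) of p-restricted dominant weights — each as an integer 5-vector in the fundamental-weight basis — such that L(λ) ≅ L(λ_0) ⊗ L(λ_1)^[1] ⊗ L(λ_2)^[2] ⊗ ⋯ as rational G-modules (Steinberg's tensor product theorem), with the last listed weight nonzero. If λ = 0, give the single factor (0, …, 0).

In the fundamental-weight basis, λ has coordinates c = M·v (v = (0, -1, -3, -3, 1)):
  c_1 = 0·0 + (-1)·(-1) + (0)·(-3) + (0)·(-3) + 0·1 = 1
  c_2 = (-1)·(0) + (0)·(-1) + (1)·(-3) + (-1)·(-3) + 0·1 = 0
  c_3 = (-8)·(0) + (2)·(-1) + (5)·(-3) + (-6)·(-3) + 0·1 = 1
  c_4 = 3·0 + (0)·(-1) + (-2)·(-3) + (2)·(-3) + 1·1 = 1
  c_5 = 0·0 + (0)·(-1) + (0)·(-3) + (0)·(-3) + 1·1 = 1
Expand coordinatewise in base 3:
  c_1 = 1 = 1·3^0
  c_2 = 0
  c_3 = 1 = 1·3^0
  c_4 = 1 = 1·3^0
  c_5 = 1 = 1·3^0
Factor λ_0 = (1, 0, 1, 1, 1)

((1, 0, 1, 1, 1),)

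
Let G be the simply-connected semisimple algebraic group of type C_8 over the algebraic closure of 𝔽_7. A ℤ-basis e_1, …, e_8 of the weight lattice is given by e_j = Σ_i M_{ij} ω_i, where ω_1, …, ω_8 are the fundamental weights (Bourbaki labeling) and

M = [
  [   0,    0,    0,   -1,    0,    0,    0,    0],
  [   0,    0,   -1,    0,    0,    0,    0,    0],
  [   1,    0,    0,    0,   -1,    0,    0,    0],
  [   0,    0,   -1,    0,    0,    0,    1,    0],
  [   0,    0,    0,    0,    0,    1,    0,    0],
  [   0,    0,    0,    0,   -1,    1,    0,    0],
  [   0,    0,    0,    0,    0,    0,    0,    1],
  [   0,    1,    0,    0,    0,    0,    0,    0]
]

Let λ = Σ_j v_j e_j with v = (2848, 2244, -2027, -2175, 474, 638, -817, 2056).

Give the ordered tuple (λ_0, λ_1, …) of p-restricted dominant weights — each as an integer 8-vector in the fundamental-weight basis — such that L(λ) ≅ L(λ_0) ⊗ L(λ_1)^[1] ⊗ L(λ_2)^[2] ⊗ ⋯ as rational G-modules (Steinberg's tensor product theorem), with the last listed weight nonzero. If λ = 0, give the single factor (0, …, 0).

((5, 4, 1, 6, 1, 3, 5, 4), (2, 2, 3, 4, 0, 2, 6, 5), (2, 6, 6, 3, 6, 3, 6, 3), (6, 5, 6, 3, 1, 0, 5, 6))

Change of basis e → ω: c = M·v where v = (2848, 2244, -2027, -2175, 474, 638, -817, 2056):
  c_1 = 0·2848 + 0·2244 + (0)·(-2027) + (-1)·(-2175) + 0·474 + 0·638 + (0)·(-817) + 0·2056 = 2175
  c_2 = 0·2848 + 0·2244 + (-1)·(-2027) + (0)·(-2175) + 0·474 + 0·638 + (0)·(-817) + 0·2056 = 2027
  c_3 = 1·2848 + 0·2244 + (0)·(-2027) + (0)·(-2175) + (-1)·(474) + 0·638 + (0)·(-817) + 0·2056 = 2374
  c_4 = 0·2848 + 0·2244 + (-1)·(-2027) + (0)·(-2175) + 0·474 + 0·638 + (1)·(-817) + 0·2056 = 1210
  c_5 = 0·2848 + 0·2244 + (0)·(-2027) + (0)·(-2175) + 0·474 + 1·638 + (0)·(-817) + 0·2056 = 638
  c_6 = 0·2848 + 0·2244 + (0)·(-2027) + (0)·(-2175) + (-1)·(474) + 1·638 + (0)·(-817) + 0·2056 = 164
  c_7 = 0·2848 + 0·2244 + (0)·(-2027) + (0)·(-2175) + 0·474 + 0·638 + (0)·(-817) + 1·2056 = 2056
  c_8 = 0·2848 + 1·2244 + (0)·(-2027) + (0)·(-2175) + 0·474 + 0·638 + (0)·(-817) + 0·2056 = 2244
Expand coordinatewise in base 7:
  c_1 = 2175 = 5·7^0 + 2·7^1 + 2·7^2 + 6·7^3
  c_2 = 2027 = 4·7^0 + 2·7^1 + 6·7^2 + 5·7^3
  c_3 = 2374 = 1·7^0 + 3·7^1 + 6·7^2 + 6·7^3
  c_4 = 1210 = 6·7^0 + 4·7^1 + 3·7^2 + 3·7^3
  c_5 = 638 = 1·7^0 + 0·7^1 + 6·7^2 + 1·7^3
  c_6 = 164 = 3·7^0 + 2·7^1 + 3·7^2
  c_7 = 2056 = 5·7^0 + 6·7^1 + 6·7^2 + 5·7^3
  c_8 = 2244 = 4·7^0 + 5·7^1 + 3·7^2 + 6·7^3
p-restricted factor λ_0 = (5, 4, 1, 6, 1, 3, 5, 4)
p-restricted factor λ_1 = (2, 2, 3, 4, 0, 2, 6, 5)
p-restricted factor λ_2 = (2, 6, 6, 3, 6, 3, 6, 3)
p-restricted factor λ_3 = (6, 5, 6, 3, 1, 0, 5, 6)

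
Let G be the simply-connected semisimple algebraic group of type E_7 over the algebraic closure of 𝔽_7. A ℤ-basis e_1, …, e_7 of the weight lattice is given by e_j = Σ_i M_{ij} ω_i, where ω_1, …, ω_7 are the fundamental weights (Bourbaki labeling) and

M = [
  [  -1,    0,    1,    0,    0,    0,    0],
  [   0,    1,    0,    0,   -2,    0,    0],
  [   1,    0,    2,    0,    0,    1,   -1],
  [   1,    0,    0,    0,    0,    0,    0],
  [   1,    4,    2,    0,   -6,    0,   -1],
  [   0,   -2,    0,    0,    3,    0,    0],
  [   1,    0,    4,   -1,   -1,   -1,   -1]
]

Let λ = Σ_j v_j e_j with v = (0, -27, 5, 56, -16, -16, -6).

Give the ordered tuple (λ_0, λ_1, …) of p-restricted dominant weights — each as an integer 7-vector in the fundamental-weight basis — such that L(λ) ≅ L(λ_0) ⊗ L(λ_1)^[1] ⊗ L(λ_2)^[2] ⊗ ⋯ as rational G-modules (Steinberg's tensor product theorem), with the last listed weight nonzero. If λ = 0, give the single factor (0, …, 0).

ω-coordinates c = M·v, v = (0, -27, 5, 56, -16, -16, -6):
  c_1 = (-1)·(0) + (0)·(-27) + (1)·(5) + (0)·(56) + (0)·(-16) + (0)·(-16) + (0)·(-6) = 5
  c_2 = (0)·(0) + (1)·(-27) + (0)·(5) + (0)·(56) + (-2)·(-16) + (0)·(-16) + (0)·(-6) = 5
  c_3 = (1)·(0) + (0)·(-27) + (2)·(5) + (0)·(56) + (0)·(-16) + (1)·(-16) + (-1)·(-6) = 0
  c_4 = (1)·(0) + (0)·(-27) + (0)·(5) + (0)·(56) + (0)·(-16) + (0)·(-16) + (0)·(-6) = 0
  c_5 = (1)·(0) + (4)·(-27) + (2)·(5) + (0)·(56) + (-6)·(-16) + (0)·(-16) + (-1)·(-6) = 4
  c_6 = (0)·(0) + (-2)·(-27) + (0)·(5) + (0)·(56) + (3)·(-16) + (0)·(-16) + (0)·(-6) = 6
  c_7 = (1)·(0) + (0)·(-27) + (4)·(5) + (-1)·(56) + (-1)·(-16) + (-1)·(-16) + (-1)·(-6) = 2
Writing each c_i in base p = 7:
  c_1 = 5 = 5·7^0
  c_2 = 5 = 5·7^0
  c_3 = 0
  c_4 = 0
  c_5 = 4 = 4·7^0
  c_6 = 6 = 6·7^0
  c_7 = 2 = 2·7^0
p-restricted factor λ_0 = (5, 5, 0, 0, 4, 6, 2)

((5, 5, 0, 0, 4, 6, 2),)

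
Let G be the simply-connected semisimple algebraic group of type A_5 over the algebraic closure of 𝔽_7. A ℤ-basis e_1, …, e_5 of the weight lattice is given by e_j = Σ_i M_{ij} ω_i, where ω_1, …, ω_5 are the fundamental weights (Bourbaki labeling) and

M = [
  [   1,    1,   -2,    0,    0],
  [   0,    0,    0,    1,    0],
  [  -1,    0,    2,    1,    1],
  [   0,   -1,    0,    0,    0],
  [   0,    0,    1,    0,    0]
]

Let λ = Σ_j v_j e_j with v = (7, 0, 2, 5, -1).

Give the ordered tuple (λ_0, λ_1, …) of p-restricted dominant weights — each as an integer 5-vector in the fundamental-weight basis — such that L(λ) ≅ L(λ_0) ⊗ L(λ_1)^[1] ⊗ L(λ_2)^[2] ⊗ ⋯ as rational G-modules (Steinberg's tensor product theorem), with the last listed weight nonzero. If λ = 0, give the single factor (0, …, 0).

Converting to the ω-basis (c_i = row i of M dotted with v = (7, 0, 2, 5, -1)):
  c_1 = 1*7 + 1*0 + -2*2 + 0*5 + 0*-1 = 3
  c_2 = 0*7 + 0*0 + 0*2 + 1*5 + 0*-1 = 5
  c_3 = -1*7 + 0*0 + 2*2 + 1*5 + 1*-1 = 1
  c_4 = 0*7 + -1*0 + 0*2 + 0*5 + 0*-1 = 0
  c_5 = 0*7 + 0*0 + 1*2 + 0*5 + 0*-1 = 2
Expand coordinatewise in base 7:
  c_1 = 3 = 3·7^0
  c_2 = 5 = 5·7^0
  c_3 = 1 = 1·7^0
  c_4 = 0
  c_5 = 2 = 2·7^0
Factor λ_0 = (3, 5, 1, 0, 2)

((3, 5, 1, 0, 2),)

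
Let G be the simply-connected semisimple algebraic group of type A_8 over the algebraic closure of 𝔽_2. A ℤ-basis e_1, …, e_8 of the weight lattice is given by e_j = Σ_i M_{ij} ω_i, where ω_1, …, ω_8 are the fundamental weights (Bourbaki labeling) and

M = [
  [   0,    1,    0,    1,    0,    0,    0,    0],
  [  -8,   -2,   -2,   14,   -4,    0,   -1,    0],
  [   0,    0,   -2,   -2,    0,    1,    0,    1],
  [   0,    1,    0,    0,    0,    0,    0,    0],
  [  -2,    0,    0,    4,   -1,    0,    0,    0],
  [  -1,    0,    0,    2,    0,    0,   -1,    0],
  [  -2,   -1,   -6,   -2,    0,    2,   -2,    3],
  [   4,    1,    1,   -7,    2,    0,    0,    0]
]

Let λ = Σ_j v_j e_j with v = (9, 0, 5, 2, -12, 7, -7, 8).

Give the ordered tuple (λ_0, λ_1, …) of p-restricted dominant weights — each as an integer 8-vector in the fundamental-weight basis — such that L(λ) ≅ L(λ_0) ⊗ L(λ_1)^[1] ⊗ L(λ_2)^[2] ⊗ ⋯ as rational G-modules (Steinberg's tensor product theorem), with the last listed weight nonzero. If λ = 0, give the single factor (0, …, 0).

((0, 1, 1, 0, 0, 0, 0, 1), (1, 0, 0, 0, 1, 1, 0, 1))

ω-coordinates c = M·v, v = (9, 0, 5, 2, -12, 7, -7, 8):
  c_1 = 0*9 + 1*0 + 0*5 + 1*2 + 0*-12 + 0*7 + 0*-7 + 0*8 = 2
  c_2 = -8*9 + -2*0 + -2*5 + 14*2 + -4*-12 + 0*7 + -1*-7 + 0*8 = 1
  c_3 = 0*9 + 0*0 + -2*5 + -2*2 + 0*-12 + 1*7 + 0*-7 + 1*8 = 1
  c_4 = 0*9 + 1*0 + 0*5 + 0*2 + 0*-12 + 0*7 + 0*-7 + 0*8 = 0
  c_5 = -2*9 + 0*0 + 0*5 + 4*2 + -1*-12 + 0*7 + 0*-7 + 0*8 = 2
  c_6 = -1*9 + 0*0 + 0*5 + 2*2 + 0*-12 + 0*7 + -1*-7 + 0*8 = 2
  c_7 = -2*9 + -1*0 + -6*5 + -2*2 + 0*-12 + 2*7 + -2*-7 + 3*8 = 0
  c_8 = 4*9 + 1*0 + 1*5 + -7*2 + 2*-12 + 0*7 + 0*-7 + 0*8 = 3
Writing each c_i in base p = 2:
  c_1 = 2 = 0·2^0 + 1·2^1
  c_2 = 1 = 1·2^0
  c_3 = 1 = 1·2^0
  c_4 = 0
  c_5 = 2 = 0·2^0 + 1·2^1
  c_6 = 2 = 0·2^0 + 1·2^1
  c_7 = 0
  c_8 = 3 = 1·2^0 + 1·2^1
λ_0 = (0, 1, 1, 0, 0, 0, 0, 1)
λ_1 = (1, 0, 0, 0, 1, 1, 0, 1)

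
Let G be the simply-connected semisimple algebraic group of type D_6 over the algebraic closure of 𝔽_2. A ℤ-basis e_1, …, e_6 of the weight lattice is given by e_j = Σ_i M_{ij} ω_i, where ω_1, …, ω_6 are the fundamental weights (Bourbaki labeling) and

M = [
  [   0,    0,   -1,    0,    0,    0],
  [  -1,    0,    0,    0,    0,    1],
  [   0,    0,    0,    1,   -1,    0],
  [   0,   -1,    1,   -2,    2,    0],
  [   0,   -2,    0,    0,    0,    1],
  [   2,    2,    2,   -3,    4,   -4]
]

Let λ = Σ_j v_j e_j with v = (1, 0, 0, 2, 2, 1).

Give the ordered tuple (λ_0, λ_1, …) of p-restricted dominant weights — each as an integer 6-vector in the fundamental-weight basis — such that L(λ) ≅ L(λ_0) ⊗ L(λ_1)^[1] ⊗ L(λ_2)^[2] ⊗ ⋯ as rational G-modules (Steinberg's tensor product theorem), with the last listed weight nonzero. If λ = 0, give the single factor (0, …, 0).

In the fundamental-weight basis, λ has coordinates c = M·v (v = (1, 0, 0, 2, 2, 1)):
  c_1 = 0*1 + 0*0 + -1*0 + 0*2 + 0*2 + 0*1 = 0
  c_2 = -1*1 + 0*0 + 0*0 + 0*2 + 0*2 + 1*1 = 0
  c_3 = 0*1 + 0*0 + 0*0 + 1*2 + -1*2 + 0*1 = 0
  c_4 = 0*1 + -1*0 + 1*0 + -2*2 + 2*2 + 0*1 = 0
  c_5 = 0*1 + -2*0 + 0*0 + 0*2 + 0*2 + 1*1 = 1
  c_6 = 2*1 + 2*0 + 2*0 + -3*2 + 4*2 + -4*1 = 0
p = 2; digits c_i = Σ_j d_{ij}·2^j, 0 ≤ d_{ij} < 2:
  c_1 = 0
  c_2 = 0
  c_3 = 0
  c_4 = 0
  c_5 = 1 = 1·2^0
  c_6 = 0
Factor λ_0 = (0, 0, 0, 0, 1, 0)

((0, 0, 0, 0, 1, 0),)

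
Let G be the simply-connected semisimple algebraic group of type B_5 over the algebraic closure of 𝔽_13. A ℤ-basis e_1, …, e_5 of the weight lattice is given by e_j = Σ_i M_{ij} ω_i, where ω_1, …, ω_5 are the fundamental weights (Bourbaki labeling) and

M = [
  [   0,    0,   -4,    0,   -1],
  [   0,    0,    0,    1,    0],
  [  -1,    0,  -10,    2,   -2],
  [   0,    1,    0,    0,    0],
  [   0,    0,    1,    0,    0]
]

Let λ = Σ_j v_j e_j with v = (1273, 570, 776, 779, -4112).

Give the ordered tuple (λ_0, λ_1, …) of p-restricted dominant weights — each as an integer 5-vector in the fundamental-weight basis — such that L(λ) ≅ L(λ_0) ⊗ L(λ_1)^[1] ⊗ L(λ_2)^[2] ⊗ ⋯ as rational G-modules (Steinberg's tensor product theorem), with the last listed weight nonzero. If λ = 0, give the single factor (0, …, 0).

Converting to the ω-basis (c_i = row i of M dotted with v = (1273, 570, 776, 779, -4112)):
  c_1 = 0·1273 + 0·570 + (-4)·(776) + 0·779 + (-1)·(-4112) = 1008
  c_2 = 0·1273 + 0·570 + 0·776 + 1·779 + (0)·(-4112) = 779
  c_3 = (-1)·(1273) + 0·570 + (-10)·(776) + 2·779 + (-2)·(-4112) = 749
  c_4 = 0·1273 + 1·570 + 0·776 + 0·779 + (0)·(-4112) = 570
  c_5 = 0·1273 + 0·570 + 1·776 + 0·779 + (0)·(-4112) = 776
Expand coordinatewise in base 13:
  c_1 = 1008 = 7·13^0 + 12·13^1 + 5·13^2
  c_2 = 779 = 12·13^0 + 7·13^1 + 4·13^2
  c_3 = 749 = 8·13^0 + 5·13^1 + 4·13^2
  c_4 = 570 = 11·13^0 + 4·13^1 + 3·13^2
  c_5 = 776 = 9·13^0 + 7·13^1 + 4·13^2
p-restricted factor λ_0 = (7, 12, 8, 11, 9)
p-restricted factor λ_1 = (12, 7, 5, 4, 7)
p-restricted factor λ_2 = (5, 4, 4, 3, 4)

((7, 12, 8, 11, 9), (12, 7, 5, 4, 7), (5, 4, 4, 3, 4))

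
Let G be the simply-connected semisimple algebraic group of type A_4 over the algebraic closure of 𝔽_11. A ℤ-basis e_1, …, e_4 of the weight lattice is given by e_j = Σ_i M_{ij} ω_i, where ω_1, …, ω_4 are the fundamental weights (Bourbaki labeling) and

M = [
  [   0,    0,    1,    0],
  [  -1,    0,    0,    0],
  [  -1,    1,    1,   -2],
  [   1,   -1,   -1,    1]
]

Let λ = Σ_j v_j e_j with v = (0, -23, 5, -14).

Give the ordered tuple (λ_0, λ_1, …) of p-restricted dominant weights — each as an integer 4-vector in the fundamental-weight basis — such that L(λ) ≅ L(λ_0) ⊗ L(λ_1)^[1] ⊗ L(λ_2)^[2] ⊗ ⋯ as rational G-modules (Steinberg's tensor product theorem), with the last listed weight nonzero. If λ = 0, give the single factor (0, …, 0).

((5, 0, 10, 4),)

Change of basis e → ω: c = M·v where v = (0, -23, 5, -14):
  c_1 = 0*0 + 0*-23 + 1*5 + 0*-14 = 5
  c_2 = -1*0 + 0*-23 + 0*5 + 0*-14 = 0
  c_3 = -1*0 + 1*-23 + 1*5 + -2*-14 = 10
  c_4 = 1*0 + -1*-23 + -1*5 + 1*-14 = 4
Expand coordinatewise in base 11:
  c_1 = 5 = 5·11^0
  c_2 = 0
  c_3 = 10 = 10·11^0
  c_4 = 4 = 4·11^0
λ_0 = (5, 0, 10, 4)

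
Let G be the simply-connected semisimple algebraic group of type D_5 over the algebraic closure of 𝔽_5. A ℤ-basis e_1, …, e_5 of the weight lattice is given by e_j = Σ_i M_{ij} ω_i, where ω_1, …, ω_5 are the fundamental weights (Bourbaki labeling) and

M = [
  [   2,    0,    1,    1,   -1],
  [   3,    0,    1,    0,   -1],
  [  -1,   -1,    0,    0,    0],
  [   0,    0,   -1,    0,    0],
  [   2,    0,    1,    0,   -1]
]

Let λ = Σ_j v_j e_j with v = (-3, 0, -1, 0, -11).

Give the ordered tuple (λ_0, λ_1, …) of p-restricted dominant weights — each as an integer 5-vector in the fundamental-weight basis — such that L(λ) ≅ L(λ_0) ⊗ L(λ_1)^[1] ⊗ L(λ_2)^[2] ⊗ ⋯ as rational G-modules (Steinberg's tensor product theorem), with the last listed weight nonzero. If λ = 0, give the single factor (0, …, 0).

((4, 1, 3, 1, 4),)

Converting to the ω-basis (c_i = row i of M dotted with v = (-3, 0, -1, 0, -11)):
  c_1 = 2*-3 + 0*0 + 1*-1 + 1*0 + -1*-11 = 4
  c_2 = 3*-3 + 0*0 + 1*-1 + 0*0 + -1*-11 = 1
  c_3 = -1*-3 + -1*0 + 0*-1 + 0*0 + 0*-11 = 3
  c_4 = 0*-3 + 0*0 + -1*-1 + 0*0 + 0*-11 = 1
  c_5 = 2*-3 + 0*0 + 1*-1 + 0*0 + -1*-11 = 4
Expand coordinatewise in base 5:
  c_1 = 4 = 4·5^0
  c_2 = 1 = 1·5^0
  c_3 = 3 = 3·5^0
  c_4 = 1 = 1·5^0
  c_5 = 4 = 4·5^0
λ_0 = (4, 1, 3, 1, 4)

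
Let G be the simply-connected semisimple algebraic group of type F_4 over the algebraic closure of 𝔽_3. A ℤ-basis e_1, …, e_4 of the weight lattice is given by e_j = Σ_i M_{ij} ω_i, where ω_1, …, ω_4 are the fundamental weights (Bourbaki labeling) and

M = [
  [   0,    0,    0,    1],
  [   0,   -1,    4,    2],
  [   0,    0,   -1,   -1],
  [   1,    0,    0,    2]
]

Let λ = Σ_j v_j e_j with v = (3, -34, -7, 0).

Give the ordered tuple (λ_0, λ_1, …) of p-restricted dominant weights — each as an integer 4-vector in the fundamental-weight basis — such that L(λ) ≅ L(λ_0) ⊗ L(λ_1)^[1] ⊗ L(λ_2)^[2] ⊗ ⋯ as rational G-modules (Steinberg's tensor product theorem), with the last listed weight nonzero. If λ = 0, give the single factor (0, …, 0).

((0, 0, 1, 0), (0, 2, 2, 1))

In the fundamental-weight basis, λ has coordinates c = M·v (v = (3, -34, -7, 0)):
  c_1 = 0·3 + (0)·(-34) + (0)·(-7) + 1·0 = 0
  c_2 = 0·3 + (-1)·(-34) + (4)·(-7) + 2·0 = 6
  c_3 = 0·3 + (0)·(-34) + (-1)·(-7) + (-1)·(0) = 7
  c_4 = 1·3 + (0)·(-34) + (0)·(-7) + 2·0 = 3
p = 3; digits c_i = Σ_j d_{ij}·3^j, 0 ≤ d_{ij} < 3:
  c_1 = 0
  c_2 = 6 = 0·3^0 + 2·3^1
  c_3 = 7 = 1·3^0 + 2·3^1
  c_4 = 3 = 0·3^0 + 1·3^1
Factor λ_0 = (0, 0, 1, 0)
Factor λ_1 = (0, 2, 2, 1)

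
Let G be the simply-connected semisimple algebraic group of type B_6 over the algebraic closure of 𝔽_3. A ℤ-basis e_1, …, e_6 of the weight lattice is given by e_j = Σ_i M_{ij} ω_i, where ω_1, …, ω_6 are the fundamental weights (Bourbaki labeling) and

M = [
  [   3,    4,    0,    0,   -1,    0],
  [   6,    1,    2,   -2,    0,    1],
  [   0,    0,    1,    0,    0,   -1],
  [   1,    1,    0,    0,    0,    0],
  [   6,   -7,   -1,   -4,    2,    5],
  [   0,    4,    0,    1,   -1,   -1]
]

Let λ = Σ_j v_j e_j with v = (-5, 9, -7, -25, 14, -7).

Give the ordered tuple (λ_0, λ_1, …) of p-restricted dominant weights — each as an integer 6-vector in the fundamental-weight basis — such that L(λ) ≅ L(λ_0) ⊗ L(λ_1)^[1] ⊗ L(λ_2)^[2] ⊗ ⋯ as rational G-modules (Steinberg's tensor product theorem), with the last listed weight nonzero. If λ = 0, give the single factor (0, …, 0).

((1, 2, 0, 1, 1, 1), (2, 2, 0, 1, 2, 1))

Converting to the ω-basis (c_i = row i of M dotted with v = (-5, 9, -7, -25, 14, -7)):
  c_1 = 3*-5 + 4*9 + 0*-7 + 0*-25 + -1*14 + 0*-7 = 7
  c_2 = 6*-5 + 1*9 + 2*-7 + -2*-25 + 0*14 + 1*-7 = 8
  c_3 = 0*-5 + 0*9 + 1*-7 + 0*-25 + 0*14 + -1*-7 = 0
  c_4 = 1*-5 + 1*9 + 0*-7 + 0*-25 + 0*14 + 0*-7 = 4
  c_5 = 6*-5 + -7*9 + -1*-7 + -4*-25 + 2*14 + 5*-7 = 7
  c_6 = 0*-5 + 4*9 + 0*-7 + 1*-25 + -1*14 + -1*-7 = 4
Base-3 expansion of each c_i:
  c_1 = 7 = 1·3^0 + 2·3^1
  c_2 = 8 = 2·3^0 + 2·3^1
  c_3 = 0
  c_4 = 4 = 1·3^0 + 1·3^1
  c_5 = 7 = 1·3^0 + 2·3^1
  c_6 = 4 = 1·3^0 + 1·3^1
Factor λ_0 = (1, 2, 0, 1, 1, 1)
Factor λ_1 = (2, 2, 0, 1, 2, 1)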